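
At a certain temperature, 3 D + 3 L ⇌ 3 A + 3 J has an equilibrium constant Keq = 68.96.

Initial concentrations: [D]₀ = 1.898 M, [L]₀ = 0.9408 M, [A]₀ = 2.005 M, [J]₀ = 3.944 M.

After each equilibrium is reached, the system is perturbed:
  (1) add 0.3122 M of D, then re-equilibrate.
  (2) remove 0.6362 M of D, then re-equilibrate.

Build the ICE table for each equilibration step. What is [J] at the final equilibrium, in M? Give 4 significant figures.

[J]_eq = 3.833 M

Q₀ = 86.85 vs Keq = 68.96 ⇒ Q>K, reverse
Step 1:
                   D          L          A          J
  Initial      1.898     0.9408      2.005      3.944
  Change     0.03308    0.03308   -0.03308   -0.03308
  Equil        1.931     0.9739      1.972      3.911
  solve Keq expr → x = -0.01103; check Q = 68.96
Then add 0.3122 M of D.
Step 2:
                   D          L          A          J
  Initial      2.243     0.9739      1.972      3.911
  Change    -0.06607   -0.06607    0.06607    0.06607
  Equil        2.177     0.9078      2.038      3.977
  solve Keq expr → x = 0.02202; check Q = 68.96
Then remove 0.6362 M of D.
Step 3:
                   D          L          A          J
  Initial      1.541     0.9078      2.038      3.977
  Change      0.1435     0.1435    -0.1435    -0.1435
  Equil        1.685      1.051      1.894      3.833
  solve Keq expr → x = -0.04784; check Q = 68.96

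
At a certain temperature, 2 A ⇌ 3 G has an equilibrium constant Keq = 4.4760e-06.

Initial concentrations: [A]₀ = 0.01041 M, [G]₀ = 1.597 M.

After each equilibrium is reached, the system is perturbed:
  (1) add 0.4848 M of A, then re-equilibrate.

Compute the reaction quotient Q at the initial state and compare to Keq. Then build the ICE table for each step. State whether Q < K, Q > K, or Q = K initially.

Q₀ = 3.7585e+04 vs Keq = 4.4760e-06 ⇒ Q>K, reverse
Step 1:
                  A         G
  I         0.01041     1.597
  C           1.053     -1.58
  E           1.064   0.01717
  solve Keq expr → x = -0.5266; check Q = 4.4760e-06
Then add 0.4848 M of A.
Step 2:
                  A         G
  I           1.548   0.01717
  C       -0.003236  0.004855
  E           1.545   0.02203
  solve Keq expr → x = 0.001618; check Q = 4.4760e-06

Q₀ = 3.7585e+04; Q > K (proceeds reverse)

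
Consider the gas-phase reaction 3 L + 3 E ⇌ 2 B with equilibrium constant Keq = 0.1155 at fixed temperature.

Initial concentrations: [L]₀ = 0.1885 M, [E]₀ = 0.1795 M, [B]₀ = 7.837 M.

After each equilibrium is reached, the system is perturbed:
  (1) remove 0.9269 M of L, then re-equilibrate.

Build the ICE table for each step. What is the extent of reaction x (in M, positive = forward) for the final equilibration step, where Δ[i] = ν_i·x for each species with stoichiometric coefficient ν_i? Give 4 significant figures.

x = -0.1532 M

Q₀ = 1.5855e+06 vs Keq = 0.1155 ⇒ Q>K, reverse
Step 1:
                   L          E          B
  init        0.1885     0.1795      7.837
  Δ            2.449      2.449     -1.633
  eq           2.638      2.629      6.204
  solve Keq expr → x = -0.8164; check Q = 0.1155
Then remove 0.9269 M of L.
Step 2:
                   L          E          B
  init         1.711      2.629      6.204
  Δ           0.4597     0.4597    -0.3065
  eq            2.17      3.088      5.898
  solve Keq expr → x = -0.1532; check Q = 0.1155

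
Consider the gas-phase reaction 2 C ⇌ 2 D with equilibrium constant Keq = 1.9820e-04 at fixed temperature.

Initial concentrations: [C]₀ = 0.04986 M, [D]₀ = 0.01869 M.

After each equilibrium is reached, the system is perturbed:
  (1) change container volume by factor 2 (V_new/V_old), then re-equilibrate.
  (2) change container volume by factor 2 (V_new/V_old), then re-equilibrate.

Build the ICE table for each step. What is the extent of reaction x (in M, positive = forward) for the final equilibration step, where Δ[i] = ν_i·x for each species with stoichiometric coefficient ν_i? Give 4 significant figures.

x = 0 M

Q₀ = 0.1405 vs Keq = 1.9820e-04 ⇒ Q>K, reverse
Step 1:
                    C           D
  init        0.04986     0.01869
  Δ           0.01774    -0.01774
  eq           0.0676  9.5167e-04
  solve Keq expr → x = -0.008869; check Q = 1.9820e-04
Then change container volume by factor 2 (V_new/V_old).
Step 2:
                    C           D
  init         0.0338  4.7584e-04
  Δ                 0           0
  eq           0.0338  4.7584e-04
  solve Keq expr → x = 0; check Q = 1.9820e-04
Then change container volume by factor 2 (V_new/V_old).
Step 3:
                    C           D
  init         0.0169  2.3792e-04
  Δ                 0           0
  eq           0.0169  2.3792e-04
  solve Keq expr → x = 0; check Q = 1.9820e-04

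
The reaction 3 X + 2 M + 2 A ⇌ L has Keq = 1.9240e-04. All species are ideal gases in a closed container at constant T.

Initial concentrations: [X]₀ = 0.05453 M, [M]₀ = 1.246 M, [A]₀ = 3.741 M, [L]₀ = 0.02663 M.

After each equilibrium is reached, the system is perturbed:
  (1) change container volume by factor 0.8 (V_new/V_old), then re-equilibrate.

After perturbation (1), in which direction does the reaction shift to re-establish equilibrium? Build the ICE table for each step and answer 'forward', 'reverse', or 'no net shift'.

Direction: forward

Q₀ = 7.559 vs Keq = 1.9240e-04 ⇒ Q>K, reverse
Step 1:
                   X          M          A          L
  Initial    0.05453      1.246      3.741    0.02663
  Change     0.07986    0.05324    0.05324   -0.02662
  Equil       0.1344      1.299      3.794 1.1347e-05
  solve Keq expr → x = -0.02662; check Q = 1.9240e-04
Then change container volume by factor 0.8 (V_new/V_old).
Step 2:
                   X          M          A          L
  Initial      0.168      1.624      4.743 1.4184e-05
  Change  -1.1940e-04 -7.9603e-05 -7.9603e-05 3.9802e-05
  Equil       0.1679      1.624      4.743 5.3986e-05
  solve Keq expr → x = 3.9802e-05; check Q = 1.9240e-04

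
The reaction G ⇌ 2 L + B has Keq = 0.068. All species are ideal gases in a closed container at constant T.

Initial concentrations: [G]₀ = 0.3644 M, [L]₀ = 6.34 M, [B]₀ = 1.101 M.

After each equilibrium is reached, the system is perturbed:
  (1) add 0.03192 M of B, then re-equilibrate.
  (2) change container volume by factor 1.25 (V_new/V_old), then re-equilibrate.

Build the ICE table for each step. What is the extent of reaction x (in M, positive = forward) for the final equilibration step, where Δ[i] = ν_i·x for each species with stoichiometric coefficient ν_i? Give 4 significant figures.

x = 0.002691 M

Q₀ = 121.4 vs Keq = 0.068 ⇒ Q>K, reverse
Step 1:
                    G           L           B
  init         0.3644        6.34       1.101
  Δ             1.095       -2.19      -1.095
  eq             1.46        4.15    0.005764
  solve Keq expr → x = -1.095; check Q = 0.068
Then add 0.03192 M of B.
Step 2:
                    G           L           B
  init           1.46        4.15     0.03768
  Δ           0.03161    -0.06322    -0.03161
  eq            1.491       4.086    0.006073
  solve Keq expr → x = -0.03161; check Q = 0.068
Then change container volume by factor 1.25 (V_new/V_old).
Step 3:
                    G           L           B
  init          1.193       3.269    0.004858
  Δ         -0.002691    0.005382    0.002691
  eq             1.19       3.274    0.007549
  solve Keq expr → x = 0.002691; check Q = 0.068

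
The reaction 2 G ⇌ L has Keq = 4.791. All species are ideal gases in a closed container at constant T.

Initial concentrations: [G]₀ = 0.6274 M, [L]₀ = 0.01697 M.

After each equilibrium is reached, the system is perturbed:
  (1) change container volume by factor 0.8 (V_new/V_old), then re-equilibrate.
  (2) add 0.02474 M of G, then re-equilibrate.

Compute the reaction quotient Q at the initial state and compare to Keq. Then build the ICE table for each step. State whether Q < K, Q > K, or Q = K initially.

Q₀ = 0.04311 vs Keq = 4.791 ⇒ Q<K, forward
Step 1:
                    G           L
  init         0.6274     0.01697
  Δ           -0.4117      0.2059
  eq           0.2157      0.2228
  solve Keq expr → x = 0.2059; check Q = 4.791
Then change container volume by factor 0.8 (V_new/V_old).
Step 2:
                    G           L
  init         0.2696      0.2785
  Δ          -0.02344     0.01172
  eq           0.2461      0.2903
  solve Keq expr → x = 0.01172; check Q = 4.791
Then add 0.02474 M of G.
Step 3:
                    G           L
  init         0.2709      0.2903
  Δ          -0.02044     0.01022
  eq           0.2504      0.3005
  solve Keq expr → x = 0.01022; check Q = 4.791

Q₀ = 0.04311; Q < K (proceeds forward)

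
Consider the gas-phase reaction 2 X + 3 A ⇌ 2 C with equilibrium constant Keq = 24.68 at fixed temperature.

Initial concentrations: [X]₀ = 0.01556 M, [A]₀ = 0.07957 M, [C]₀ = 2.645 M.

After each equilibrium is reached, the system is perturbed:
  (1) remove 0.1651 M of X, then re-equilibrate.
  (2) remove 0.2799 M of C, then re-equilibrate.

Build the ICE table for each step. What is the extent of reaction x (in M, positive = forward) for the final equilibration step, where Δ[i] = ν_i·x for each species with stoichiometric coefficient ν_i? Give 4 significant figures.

x = 0.01379 M

Q₀ = 5.7357e+07 vs Keq = 24.68 ⇒ Q>K, reverse
Step 1:
                    X           A           C
  Initial     0.01556     0.07957       2.645
  Change       0.5204      0.7807     -0.5204
  Equil         0.536      0.8602       2.125
  solve Keq expr → x = -0.2602; check Q = 24.68
Then remove 0.1651 M of X.
Step 2:
                    X           A           C
  Initial      0.3709      0.8602       2.125
  Change      0.06785      0.1018    -0.06785
  Equil        0.4388       0.962       2.057
  solve Keq expr → x = -0.03393; check Q = 24.68
Then remove 0.2799 M of C.
Step 3:
                    X           A           C
  Initial      0.4388       0.962       1.777
  Change     -0.02759    -0.04138     0.02759
  Equil        0.4112      0.9206       1.804
  solve Keq expr → x = 0.01379; check Q = 24.68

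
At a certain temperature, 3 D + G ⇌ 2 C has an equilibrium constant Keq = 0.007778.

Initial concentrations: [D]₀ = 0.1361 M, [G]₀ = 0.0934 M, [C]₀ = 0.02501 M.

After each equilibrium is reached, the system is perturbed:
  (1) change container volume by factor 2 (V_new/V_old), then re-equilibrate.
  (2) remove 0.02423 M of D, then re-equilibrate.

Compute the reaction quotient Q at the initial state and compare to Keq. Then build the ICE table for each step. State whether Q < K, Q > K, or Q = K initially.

Q₀ = 2.656; Q > K (proceeds reverse)

Q₀ = 2.656 vs Keq = 0.007778 ⇒ Q>K, reverse
Step 1:
                   D          G          C
  I           0.1361     0.0934    0.02501
  C           0.0345     0.0115     -0.023
  E           0.1706     0.1049   0.002013
  solve Keq expr → x = -0.0115; check Q = 0.007778
Then change container volume by factor 2 (V_new/V_old).
Step 2:
                   D          G          C
  I           0.0853    0.05245   0.001006
  C       7.4306e-04 2.4769e-04 -4.9538e-04
  E          0.08604     0.0527 5.1096e-04
  solve Keq expr → x = -2.4769e-04; check Q = 0.007778
Then remove 0.02423 M of D.
Step 3:
                   D          G          C
  I          0.06181     0.0527 5.1096e-04
  C       2.9596e-04 9.8655e-05 -1.9731e-04
  E          0.06211     0.0528 3.1365e-04
  solve Keq expr → x = -9.8655e-05; check Q = 0.007778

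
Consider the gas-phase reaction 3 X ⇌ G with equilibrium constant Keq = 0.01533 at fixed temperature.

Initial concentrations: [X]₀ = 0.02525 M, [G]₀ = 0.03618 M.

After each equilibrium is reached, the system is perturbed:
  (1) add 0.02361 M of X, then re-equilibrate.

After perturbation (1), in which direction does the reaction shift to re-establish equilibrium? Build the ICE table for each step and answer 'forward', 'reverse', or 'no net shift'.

Direction: forward

Q₀ = 2247 vs Keq = 0.01533 ⇒ Q>K, reverse
Step 1:
                    X           G
  Initial     0.02525     0.03618
  Change       0.1084    -0.03614
  Equil        0.1337  3.6622e-05
  solve Keq expr → x = -0.03614; check Q = 0.01533
Then add 0.02361 M of X.
Step 2:
                    X           G
  Initial      0.1573  3.6622e-05
  Change  -6.8864e-05  2.2955e-05
  Equil        0.1572  5.9577e-05
  solve Keq expr → x = 2.2955e-05; check Q = 0.01533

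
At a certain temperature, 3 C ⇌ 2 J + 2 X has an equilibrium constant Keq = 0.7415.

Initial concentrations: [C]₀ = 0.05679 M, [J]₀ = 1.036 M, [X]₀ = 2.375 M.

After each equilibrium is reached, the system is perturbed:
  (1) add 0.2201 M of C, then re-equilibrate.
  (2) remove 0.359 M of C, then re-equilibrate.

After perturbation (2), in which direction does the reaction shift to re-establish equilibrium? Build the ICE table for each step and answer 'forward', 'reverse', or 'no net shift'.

Q₀ = 3.3055e+04 vs Keq = 0.7415 ⇒ Q>K, reverse
Step 1:
                  C         J         X
  I         0.05679     1.036     2.375
  C          0.8883   -0.5922   -0.5922
  E          0.9451    0.4438     1.783
  solve Keq expr → x = -0.2961; check Q = 0.7415
Then add 0.2201 M of C.
Step 2:
                  C         J         X
  I           1.165    0.4438     1.783
  C         -0.1009   0.06727   0.06727
  E           1.064    0.5111      1.85
  solve Keq expr → x = 0.03363; check Q = 0.7415
Then remove 0.359 M of C.
Step 3:
                  C         J         X
  I          0.7053    0.5111      1.85
  C          0.1645   -0.1097   -0.1097
  E          0.8698    0.4014      1.74
  solve Keq expr → x = -0.05484; check Q = 0.7415

Direction: reverse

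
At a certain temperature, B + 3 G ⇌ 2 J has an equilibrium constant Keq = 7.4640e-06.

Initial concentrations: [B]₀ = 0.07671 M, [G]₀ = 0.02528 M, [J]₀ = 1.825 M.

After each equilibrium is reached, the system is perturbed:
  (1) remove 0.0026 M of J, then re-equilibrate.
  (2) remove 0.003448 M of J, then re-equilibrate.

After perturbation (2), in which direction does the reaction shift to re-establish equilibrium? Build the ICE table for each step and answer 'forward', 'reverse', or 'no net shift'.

Q₀ = 2.6875e+06 vs Keq = 7.4640e-06 ⇒ Q>K, reverse
Step 1:
                   B          G          J
  Initial    0.07671    0.02528      1.825
  Change      0.9063      2.719     -1.813
  Equil       0.9831      2.744    0.01231
  solve Keq expr → x = -0.9063; check Q = 7.4640e-06
Then remove 0.0026 M of J.
Step 2:
                   B          G          J
  Initial     0.9831      2.744   0.009715
  Change   -0.001283  -0.003849   0.002566
  Equil       0.9818       2.74    0.01228
  solve Keq expr → x = 0.001283; check Q = 7.4640e-06
Then remove 0.003448 M of J.
Step 3:
                   B          G          J
  Initial     0.9818       2.74   0.008833
  Change   -0.001702  -0.005105   0.003403
  Equil       0.9801      2.735    0.01224
  solve Keq expr → x = 0.001702; check Q = 7.4640e-06

Direction: forward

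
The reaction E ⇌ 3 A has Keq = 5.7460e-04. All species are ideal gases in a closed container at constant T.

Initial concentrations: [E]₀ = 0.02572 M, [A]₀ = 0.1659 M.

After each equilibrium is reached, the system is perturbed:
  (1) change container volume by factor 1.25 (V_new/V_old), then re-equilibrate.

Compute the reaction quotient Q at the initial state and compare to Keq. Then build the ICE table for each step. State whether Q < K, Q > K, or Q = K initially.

Q₀ = 0.1775 vs Keq = 5.7460e-04 ⇒ Q>K, reverse
Step 1:
                  E         A
  Initial   0.02572    0.1659
  Change     0.0439   -0.1317
  Equil     0.06962    0.0342
  solve Keq expr → x = -0.0439; check Q = 5.7460e-04
Then change container volume by factor 1.25 (V_new/V_old).
Step 2:
                  E         A
  Initial    0.0557   0.02736
  Change  -0.001375  0.004125
  Equil     0.05432   0.03149
  solve Keq expr → x = 0.001375; check Q = 5.7460e-04

Q₀ = 0.1775; Q > K (proceeds reverse)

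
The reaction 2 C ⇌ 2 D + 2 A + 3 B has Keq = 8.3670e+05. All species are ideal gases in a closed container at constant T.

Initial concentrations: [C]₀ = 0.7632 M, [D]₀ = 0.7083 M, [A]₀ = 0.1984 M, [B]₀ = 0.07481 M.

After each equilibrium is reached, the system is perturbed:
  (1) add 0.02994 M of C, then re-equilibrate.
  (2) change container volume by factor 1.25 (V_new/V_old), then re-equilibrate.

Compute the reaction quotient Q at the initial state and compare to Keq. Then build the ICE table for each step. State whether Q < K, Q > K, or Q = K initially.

Q₀ = 1.4194e-05; Q < K (proceeds forward)

Q₀ = 1.4194e-05 vs Keq = 8.3670e+05 ⇒ Q<K, forward
Step 1:
                  C         D         A         B
  I          0.7632    0.7083    0.1984   0.07481
  C         -0.7611    0.7611    0.7611     1.142
  E        0.002068     1.469    0.9595     1.217
  solve Keq expr → x = 0.3806; check Q = 8.3670e+05
Then add 0.02994 M of C.
Step 2:
                  C         D         A         B
  I         0.03201     1.469    0.9595     1.217
  C        -0.02971   0.02971   0.02971   0.04457
  E        0.002296     1.499    0.9892     1.261
  solve Keq expr → x = 0.01486; check Q = 8.3670e+05
Then change container volume by factor 1.25 (V_new/V_old).
Step 3:
                  C         D         A         B
  I        0.001837     1.199    0.7914     1.009
  C       -7.8180e-04 7.8180e-04 7.8180e-04  0.001173
  E        0.001055       1.2    0.7922      1.01
  solve Keq expr → x = 3.9090e-04; check Q = 8.3670e+05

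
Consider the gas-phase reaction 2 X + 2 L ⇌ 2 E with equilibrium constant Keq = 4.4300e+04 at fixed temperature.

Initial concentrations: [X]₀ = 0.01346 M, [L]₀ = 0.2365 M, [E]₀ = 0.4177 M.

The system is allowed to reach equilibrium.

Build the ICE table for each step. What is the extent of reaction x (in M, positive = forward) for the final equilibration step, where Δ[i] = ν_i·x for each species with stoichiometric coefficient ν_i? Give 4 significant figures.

x = 0.002398 M

Q₀ = 1.7218e+04 vs Keq = 4.4300e+04 ⇒ Q<K, forward
Step 1:
                  X         L         E
  Initial   0.01346    0.2365    0.4177
  Change  -0.004797 -0.004797  0.004797
  Equil    0.008663    0.2317    0.4225
  solve Keq expr → x = 0.002398; check Q = 4.4300e+04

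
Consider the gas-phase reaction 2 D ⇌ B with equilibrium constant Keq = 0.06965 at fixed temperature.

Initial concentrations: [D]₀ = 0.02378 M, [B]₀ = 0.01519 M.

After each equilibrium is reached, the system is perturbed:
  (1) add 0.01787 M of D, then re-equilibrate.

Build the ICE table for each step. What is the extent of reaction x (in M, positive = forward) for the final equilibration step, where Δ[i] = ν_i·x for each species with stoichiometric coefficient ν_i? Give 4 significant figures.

x = 1.5301e-04 M

Q₀ = 26.86 vs Keq = 0.06965 ⇒ Q>K, reverse
Step 1:
                    D           B
  Initial     0.02378     0.01519
  Change      0.02998    -0.01499
  Equil       0.05376  2.0128e-04
  solve Keq expr → x = -0.01499; check Q = 0.06965
Then add 0.01787 M of D.
Step 2:
                    D           B
  Initial     0.07163  2.0128e-04
  Change  -3.0603e-04  1.5301e-04
  Equil       0.07132  3.5429e-04
  solve Keq expr → x = 1.5301e-04; check Q = 0.06965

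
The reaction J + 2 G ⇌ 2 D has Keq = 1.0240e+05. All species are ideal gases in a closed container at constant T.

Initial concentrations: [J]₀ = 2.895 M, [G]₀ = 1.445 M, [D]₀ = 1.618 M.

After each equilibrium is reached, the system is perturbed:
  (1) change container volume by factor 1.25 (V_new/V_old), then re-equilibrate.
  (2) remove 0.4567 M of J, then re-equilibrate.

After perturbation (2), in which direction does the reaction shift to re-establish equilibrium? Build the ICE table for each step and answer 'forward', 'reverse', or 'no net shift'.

Q₀ = 0.4331 vs Keq = 1.0240e+05 ⇒ Q<K, forward
Step 1:
                  J         G         D
  init        2.895     1.445     1.618
  Δ         -0.7193    -1.439     1.439
  eq          2.176  0.006476     3.057
  solve Keq expr → x = 0.7193; check Q = 1.0240e+05
Then change container volume by factor 1.25 (V_new/V_old).
Step 2:
                  J         G         D
  init        1.741   0.00518     2.445
  Δ       3.0476e-04 6.0951e-04 -6.0951e-04
  eq          1.741   0.00579     2.445
  solve Keq expr → x = -3.0476e-04; check Q = 1.0240e+05
Then remove 0.4567 M of J.
Step 3:
                  J         G         D
  init        1.284   0.00579     2.445
  Δ       4.7376e-04 9.4752e-04 -9.4752e-04
  eq          1.285  0.006737     2.444
  solve Keq expr → x = -4.7376e-04; check Q = 1.0240e+05

Direction: reverse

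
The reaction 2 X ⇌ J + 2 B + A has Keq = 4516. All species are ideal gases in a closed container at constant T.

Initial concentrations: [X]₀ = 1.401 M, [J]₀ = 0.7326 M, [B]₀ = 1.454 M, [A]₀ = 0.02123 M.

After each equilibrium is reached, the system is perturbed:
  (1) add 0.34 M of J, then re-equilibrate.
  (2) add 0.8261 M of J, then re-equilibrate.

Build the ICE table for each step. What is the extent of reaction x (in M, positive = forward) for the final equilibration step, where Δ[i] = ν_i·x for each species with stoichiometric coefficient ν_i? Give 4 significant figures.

Q₀ = 0.01675 vs Keq = 4516 ⇒ Q<K, forward
Step 1:
                  X         J         B         A
  I           1.401    0.7326     1.454   0.02123
  C          -1.359    0.6797     1.359    0.6797
  E         0.04165     1.412     2.813    0.7009
  solve Keq expr → x = 0.6797; check Q = 4516
Then add 0.34 M of J.
Step 2:
                  X         J         B         A
  I         0.04165     1.752     2.813    0.7009
  C        0.004563 -0.002281 -0.004563 -0.002281
  E         0.04621      1.75     2.809    0.6986
  solve Keq expr → x = -0.002281; check Q = 4516
Then add 0.8261 M of J.
Step 3:
                  X         J         B         A
  I         0.04621     2.576     2.809    0.6986
  C        0.009429 -0.004714 -0.009429 -0.004714
  E         0.05564     2.571     2.799    0.6939
  solve Keq expr → x = -0.004714; check Q = 4516

x = -0.004714 M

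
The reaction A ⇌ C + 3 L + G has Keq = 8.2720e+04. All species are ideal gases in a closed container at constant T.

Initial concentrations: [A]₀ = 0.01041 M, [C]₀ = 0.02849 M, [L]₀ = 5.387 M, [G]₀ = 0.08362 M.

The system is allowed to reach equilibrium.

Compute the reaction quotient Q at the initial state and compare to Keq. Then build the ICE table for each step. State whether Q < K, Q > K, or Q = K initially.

Q₀ = 35.78; Q < K (proceeds forward)

Q₀ = 35.78 vs Keq = 8.2720e+04 ⇒ Q<K, forward
Step 1:
                    A           C           L           G
  init        0.01041     0.02849       5.387     0.08362
  Δ           -0.0104      0.0104     0.03121      0.0104
  eq       7.0317e-06     0.03889       5.418     0.09402
  solve Keq expr → x = 0.0104; check Q = 8.2720e+04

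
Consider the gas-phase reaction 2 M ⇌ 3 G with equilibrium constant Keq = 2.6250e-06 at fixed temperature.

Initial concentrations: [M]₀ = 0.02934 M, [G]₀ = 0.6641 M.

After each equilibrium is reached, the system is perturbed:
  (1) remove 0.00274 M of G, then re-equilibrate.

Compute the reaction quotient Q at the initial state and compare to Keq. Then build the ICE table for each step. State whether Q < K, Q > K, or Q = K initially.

Q₀ = 340.2; Q > K (proceeds reverse)

Q₀ = 340.2 vs Keq = 2.6250e-06 ⇒ Q>K, reverse
Step 1:
                    M           G
  init        0.02934      0.6641
  Δ            0.4372     -0.6558
  eq           0.4665    0.008298
  solve Keq expr → x = -0.2186; check Q = 2.6250e-06
Then remove 0.00274 M of G.
Step 2:
                    M           G
  init         0.4665    0.005558
  Δ         -0.001812    0.002718
  eq           0.4647    0.008276
  solve Keq expr → x = 9.0617e-04; check Q = 2.6250e-06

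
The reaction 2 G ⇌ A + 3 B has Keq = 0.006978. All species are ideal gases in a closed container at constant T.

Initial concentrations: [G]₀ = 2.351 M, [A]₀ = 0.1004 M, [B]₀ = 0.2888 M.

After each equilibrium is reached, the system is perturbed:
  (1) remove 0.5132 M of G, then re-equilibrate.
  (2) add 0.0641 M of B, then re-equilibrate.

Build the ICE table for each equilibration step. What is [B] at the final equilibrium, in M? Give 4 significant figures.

[B]_eq = 0.5138 M

Q₀ = 4.3754e-04 vs Keq = 0.006978 ⇒ Q<K, forward
Step 1:
                   G          A          B
  I            2.351     0.1004     0.2888
  C          -0.1791    0.08957     0.2687
  E            2.172       0.19     0.5575
  solve Keq expr → x = 0.08957; check Q = 0.006978
Then remove 0.5132 M of G.
Step 2:
                   G          A          B
  I            1.659       0.19     0.5575
  C          0.04292   -0.02146   -0.06438
  E            1.702     0.1685     0.4931
  solve Keq expr → x = -0.02146; check Q = 0.006978
Then add 0.0641 M of B.
Step 3:
                   G          A          B
  I            1.702     0.1685     0.5572
  C          0.02892   -0.01446   -0.04339
  E            1.731      0.154     0.5138
  solve Keq expr → x = -0.01446; check Q = 0.006978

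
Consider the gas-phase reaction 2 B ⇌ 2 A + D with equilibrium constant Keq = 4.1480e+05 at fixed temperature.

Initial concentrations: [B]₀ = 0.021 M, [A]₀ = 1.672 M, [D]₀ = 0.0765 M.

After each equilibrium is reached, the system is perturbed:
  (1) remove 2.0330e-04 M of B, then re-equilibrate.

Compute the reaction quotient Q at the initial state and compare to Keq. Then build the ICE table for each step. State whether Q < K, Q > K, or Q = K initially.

Q₀ = 484.9 vs Keq = 4.1480e+05 ⇒ Q<K, forward
Step 1:
                   B          A          D
  I            0.021      1.672     0.0765
  C         -0.02023    0.02023    0.01011
  E       7.7327e-04      1.692    0.08661
  solve Keq expr → x = 0.01011; check Q = 4.1480e+05
Then remove 2.0330e-04 M of B.
Step 2:
                   B          A          D
  I       5.6997e-04      1.692    0.08661
  C       2.0275e-04 -2.0275e-04 -1.0138e-04
  E       7.7273e-04      1.692    0.08651
  solve Keq expr → x = -1.0138e-04; check Q = 4.1480e+05

Q₀ = 484.9; Q < K (proceeds forward)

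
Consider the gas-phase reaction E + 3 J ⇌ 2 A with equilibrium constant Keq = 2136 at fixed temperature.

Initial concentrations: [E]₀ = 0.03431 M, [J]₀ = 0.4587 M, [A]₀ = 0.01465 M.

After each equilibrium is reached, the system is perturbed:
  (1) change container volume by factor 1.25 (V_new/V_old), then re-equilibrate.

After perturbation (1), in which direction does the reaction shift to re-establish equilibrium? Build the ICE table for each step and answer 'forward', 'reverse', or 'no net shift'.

Direction: reverse

Q₀ = 0.06481 vs Keq = 2136 ⇒ Q<K, forward
Step 1:
                    E           J           A
  I           0.03431      0.4587     0.01465
  C          -0.03424     -0.1027     0.06848
  E        7.1711e-05       0.356     0.08313
  solve Keq expr → x = 0.03424; check Q = 2136
Then change container volume by factor 1.25 (V_new/V_old).
Step 2:
                    E           J           A
  I        5.7368e-05      0.2848      0.0665
  C        3.2007e-05  9.6020e-05 -6.4014e-05
  E        8.9375e-05      0.2849     0.06644
  solve Keq expr → x = -3.2007e-05; check Q = 2136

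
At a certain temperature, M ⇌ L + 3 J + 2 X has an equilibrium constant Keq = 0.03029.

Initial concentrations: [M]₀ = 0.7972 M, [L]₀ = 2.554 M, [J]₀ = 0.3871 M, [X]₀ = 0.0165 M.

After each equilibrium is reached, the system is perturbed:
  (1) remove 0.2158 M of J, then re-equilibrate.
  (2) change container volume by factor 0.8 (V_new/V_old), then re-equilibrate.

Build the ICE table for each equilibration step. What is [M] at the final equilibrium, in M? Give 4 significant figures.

[M]_eq = 0.8904 M

Q₀ = 5.0593e-05 vs Keq = 0.03029 ⇒ Q<K, forward
Step 1:
                   M          L          J          X
  init        0.7972      2.554     0.3871     0.0165
  Δ         -0.08184    0.08184     0.2455     0.1637
  eq          0.7154      2.636     0.6326     0.1802
  solve Keq expr → x = 0.08184; check Q = 0.03029
Then remove 0.2158 M of J.
Step 2:
                   M          L          J          X
  init        0.7154      2.636     0.4168     0.1802
  Δ           -0.031      0.031      0.093      0.062
  eq          0.6844      2.667     0.5098     0.2422
  solve Keq expr → x = 0.031; check Q = 0.03029
Then change container volume by factor 0.8 (V_new/V_old).
Step 3:
                   M          L          J          X
  init        0.8554      3.334     0.6373     0.3027
  Δ          0.03497   -0.03497    -0.1049   -0.06995
  eq          0.8904      3.299     0.5324     0.2328
  solve Keq expr → x = -0.03497; check Q = 0.03029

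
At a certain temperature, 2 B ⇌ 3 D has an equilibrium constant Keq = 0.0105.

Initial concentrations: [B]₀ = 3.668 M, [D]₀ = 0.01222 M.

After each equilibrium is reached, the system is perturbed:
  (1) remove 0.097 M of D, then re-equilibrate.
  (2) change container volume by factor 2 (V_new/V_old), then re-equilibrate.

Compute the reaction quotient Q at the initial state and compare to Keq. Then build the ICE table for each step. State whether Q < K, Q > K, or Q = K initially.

Q₀ = 1.3563e-07; Q < K (proceeds forward)

Q₀ = 1.3563e-07 vs Keq = 0.0105 ⇒ Q<K, forward
Step 1:
                    B           D
  Initial       3.668     0.01222
  Change      -0.3187       0.478
  Equil         3.349      0.4902
  solve Keq expr → x = 0.1593; check Q = 0.0105
Then remove 0.097 M of D.
Step 2:
                    B           D
  Initial       3.349      0.3932
  Change     -0.06071     0.09106
  Equil         3.289      0.4843
  solve Keq expr → x = 0.03035; check Q = 0.0105
Then change container volume by factor 2 (V_new/V_old).
Step 3:
                    B           D
  Initial       1.644      0.2421
  Change     -0.03875     0.05812
  Equil         1.606      0.3003
  solve Keq expr → x = 0.01937; check Q = 0.0105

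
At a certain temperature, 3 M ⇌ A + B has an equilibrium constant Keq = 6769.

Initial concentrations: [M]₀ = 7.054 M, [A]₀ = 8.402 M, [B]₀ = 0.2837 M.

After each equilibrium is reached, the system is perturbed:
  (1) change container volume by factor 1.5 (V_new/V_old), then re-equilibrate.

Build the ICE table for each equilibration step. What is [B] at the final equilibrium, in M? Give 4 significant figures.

Q₀ = 0.006791 vs Keq = 6769 ⇒ Q<K, forward
Step 1:
                   M          A          B
  Initial      7.054      8.402     0.2837
  Change      -6.894      2.298      2.298
  Equil       0.1598       10.7      2.582
  solve Keq expr → x = 2.298; check Q = 6769
Then change container volume by factor 1.5 (V_new/V_old).
Step 2:
                   M          A          B
  Initial     0.1065      7.133      1.721
  Change     0.01527  -0.005089  -0.005089
  Equil       0.1218      7.128      1.716
  solve Keq expr → x = -0.005089; check Q = 6769

[B]_eq = 1.716 M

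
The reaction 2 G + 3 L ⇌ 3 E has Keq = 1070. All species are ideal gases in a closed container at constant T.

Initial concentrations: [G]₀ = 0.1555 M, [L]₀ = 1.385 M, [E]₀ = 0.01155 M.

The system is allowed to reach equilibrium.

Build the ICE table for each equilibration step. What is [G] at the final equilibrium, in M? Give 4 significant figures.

[G]_eq = 0.0029 M

Q₀ = 2.3985e-05 vs Keq = 1070 ⇒ Q<K, forward
Step 1:
                  G         L         E
  I          0.1555     1.385   0.01155
  C         -0.1526   -0.2289    0.2289
  E          0.0029     1.156    0.2405
  solve Keq expr → x = 0.0763; check Q = 1070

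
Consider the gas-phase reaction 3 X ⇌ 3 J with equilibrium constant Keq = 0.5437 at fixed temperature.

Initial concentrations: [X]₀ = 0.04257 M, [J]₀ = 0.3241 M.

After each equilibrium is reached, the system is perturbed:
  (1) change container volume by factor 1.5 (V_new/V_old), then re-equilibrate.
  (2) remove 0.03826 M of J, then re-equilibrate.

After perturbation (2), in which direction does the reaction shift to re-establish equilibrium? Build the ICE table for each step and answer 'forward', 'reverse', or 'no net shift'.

Q₀ = 441.3 vs Keq = 0.5437 ⇒ Q>K, reverse
Step 1:
                   X          J
  I          0.04257     0.3241
  C           0.1593    -0.1593
  E           0.2019     0.1648
  solve Keq expr → x = -0.05311; check Q = 0.5437
Then change container volume by factor 1.5 (V_new/V_old).
Step 2:
                   X          J
  I           0.1346     0.1099
  C                0          0
  E           0.1346     0.1099
  solve Keq expr → x = 0; check Q = 0.5437
Then remove 0.03826 M of J.
Step 3:
                   X          J
  I           0.1346    0.07159
  C         -0.02107    0.02107
  E           0.1135    0.09266
  solve Keq expr → x = 0.007022; check Q = 0.5437

Direction: forward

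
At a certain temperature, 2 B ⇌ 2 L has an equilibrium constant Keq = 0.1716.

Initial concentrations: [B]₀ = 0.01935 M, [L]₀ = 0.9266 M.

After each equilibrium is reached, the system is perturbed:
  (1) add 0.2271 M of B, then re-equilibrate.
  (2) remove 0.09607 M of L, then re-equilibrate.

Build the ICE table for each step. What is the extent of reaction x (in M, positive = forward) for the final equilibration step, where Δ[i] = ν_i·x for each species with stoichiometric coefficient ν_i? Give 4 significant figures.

Q₀ = 2293 vs Keq = 0.1716 ⇒ Q>K, reverse
Step 1:
                    B           L
  I           0.01935      0.9266
  C            0.6495     -0.6495
  E            0.6689      0.2771
  solve Keq expr → x = -0.3248; check Q = 0.1716
Then add 0.2271 M of B.
Step 2:
                    B           L
  I             0.896      0.2771
  C          -0.06652     0.06652
  E            0.8295      0.3436
  solve Keq expr → x = 0.03326; check Q = 0.1716
Then remove 0.09607 M of L.
Step 3:
                    B           L
  I            0.8295      0.2475
  C          -0.06793     0.06793
  E            0.7615      0.3155
  solve Keq expr → x = 0.03397; check Q = 0.1716

x = 0.03397 M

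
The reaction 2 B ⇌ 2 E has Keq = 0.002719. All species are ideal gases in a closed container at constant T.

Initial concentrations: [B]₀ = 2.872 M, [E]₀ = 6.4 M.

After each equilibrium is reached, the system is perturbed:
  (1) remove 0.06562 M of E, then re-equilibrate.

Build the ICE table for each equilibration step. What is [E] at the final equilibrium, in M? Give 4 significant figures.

[E]_eq = 0.4563 M

Q₀ = 4.966 vs Keq = 0.002719 ⇒ Q>K, reverse
Step 1:
                    B           E
  init          2.872         6.4
  Δ              5.94       -5.94
  eq            8.812      0.4595
  solve Keq expr → x = -2.97; check Q = 0.002719
Then remove 0.06562 M of E.
Step 2:
                    B           E
  init          8.812      0.3939
  Δ          -0.06237     0.06237
  eq             8.75      0.4563
  solve Keq expr → x = 0.03118; check Q = 0.002719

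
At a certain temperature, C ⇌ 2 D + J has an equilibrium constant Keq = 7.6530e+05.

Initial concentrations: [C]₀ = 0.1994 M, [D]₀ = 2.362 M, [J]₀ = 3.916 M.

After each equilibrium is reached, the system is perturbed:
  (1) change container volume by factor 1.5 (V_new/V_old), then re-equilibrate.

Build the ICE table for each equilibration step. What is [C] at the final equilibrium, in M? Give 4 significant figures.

[C]_eq = 1.2144e-05 M

Q₀ = 109.6 vs Keq = 7.6530e+05 ⇒ Q<K, forward
Step 1:
                    C           D           J
  Initial      0.1994       2.362       3.916
  Change      -0.1994      0.3987      0.1994
  Equil    4.0985e-05       2.761       4.115
  solve Keq expr → x = 0.1994; check Q = 7.6530e+05
Then change container volume by factor 1.5 (V_new/V_old).
Step 2:
                    C           D           J
  Initial  2.7323e-05        1.84       2.744
  Change  -1.5179e-05  3.0358e-05  1.5179e-05
  Equil    1.2144e-05       1.841       2.744
  solve Keq expr → x = 1.5179e-05; check Q = 7.6530e+05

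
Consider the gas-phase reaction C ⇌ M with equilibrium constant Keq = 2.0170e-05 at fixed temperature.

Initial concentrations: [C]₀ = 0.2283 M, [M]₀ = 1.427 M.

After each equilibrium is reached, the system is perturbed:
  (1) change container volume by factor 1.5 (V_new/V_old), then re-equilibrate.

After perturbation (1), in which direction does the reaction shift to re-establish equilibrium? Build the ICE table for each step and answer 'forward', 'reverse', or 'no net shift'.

Q₀ = 6.251 vs Keq = 2.0170e-05 ⇒ Q>K, reverse
Step 1:
                    C           M
  init         0.2283       1.427
  Δ             1.427      -1.427
  eq            1.655  3.3387e-05
  solve Keq expr → x = -1.427; check Q = 2.0170e-05
Then change container volume by factor 1.5 (V_new/V_old).
Step 2:
                    C           M
  init          1.104  2.2258e-05
  Δ                 0           0
  eq            1.104  2.2258e-05
  solve Keq expr → x = 0; check Q = 2.0170e-05

Direction: no net shift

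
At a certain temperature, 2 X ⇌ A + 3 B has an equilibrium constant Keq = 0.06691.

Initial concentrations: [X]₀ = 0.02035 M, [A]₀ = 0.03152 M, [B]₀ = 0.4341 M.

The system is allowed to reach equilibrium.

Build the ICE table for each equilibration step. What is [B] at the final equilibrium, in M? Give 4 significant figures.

Q₀ = 6.226 vs Keq = 0.06691 ⇒ Q>K, reverse
Step 1:
                  X         A         B
  init      0.02035   0.03152    0.4341
  Δ          0.0492   -0.0246   -0.0738
  eq        0.06955   0.00692    0.3603
  solve Keq expr → x = -0.0246; check Q = 0.06691

[B]_eq = 0.3603 M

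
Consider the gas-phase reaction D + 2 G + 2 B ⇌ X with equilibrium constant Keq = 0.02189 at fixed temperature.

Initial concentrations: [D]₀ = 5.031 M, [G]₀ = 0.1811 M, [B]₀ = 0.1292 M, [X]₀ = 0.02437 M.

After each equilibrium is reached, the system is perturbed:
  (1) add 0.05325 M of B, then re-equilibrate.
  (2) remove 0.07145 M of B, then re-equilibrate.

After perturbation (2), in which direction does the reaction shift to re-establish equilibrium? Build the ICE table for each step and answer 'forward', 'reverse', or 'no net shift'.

Direction: reverse

Q₀ = 8.848 vs Keq = 0.02189 ⇒ Q>K, reverse
Step 1:
                    D           G           B           X
  Initial       5.031      0.1811      0.1292     0.02437
  Change      0.02419     0.04837     0.04837    -0.02419
  Equil         5.055      0.2295      0.1776  1.8374e-04
  solve Keq expr → x = -0.02419; check Q = 0.02189
Then add 0.05325 M of B.
Step 2:
                    D           G           B           X
  Initial       5.055      0.2295      0.2308  1.8374e-04
  Change  -1.2536e-04 -2.5072e-04 -2.5072e-04  1.2536e-04
  Equil         5.055      0.2292      0.2306  3.0910e-04
  solve Keq expr → x = 1.2536e-04; check Q = 0.02189
Then remove 0.07145 M of B.
Step 3:
                    D           G           B           X
  Initial       5.055      0.2292      0.1591  3.0910e-04
  Change   1.6087e-04  3.2174e-04  3.2174e-04 -1.6087e-04
  Equil         5.055      0.2295      0.1594  1.4823e-04
  solve Keq expr → x = -1.6087e-04; check Q = 0.02189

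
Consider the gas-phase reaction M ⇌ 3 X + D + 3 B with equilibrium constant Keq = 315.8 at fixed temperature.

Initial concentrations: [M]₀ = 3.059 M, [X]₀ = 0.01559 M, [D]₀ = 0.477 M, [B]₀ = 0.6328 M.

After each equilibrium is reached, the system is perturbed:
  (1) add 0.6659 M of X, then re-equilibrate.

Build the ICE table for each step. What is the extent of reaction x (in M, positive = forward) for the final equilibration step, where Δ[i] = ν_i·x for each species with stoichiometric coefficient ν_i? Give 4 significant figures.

Q₀ = 1.4972e-07 vs Keq = 315.8 ⇒ Q<K, forward
Step 1:
                    M           X           D           B
  Initial       3.059     0.01559       0.477      0.6328
  Change      -0.8454       2.536      0.8454       2.536
  Equil         2.214       2.552       1.322       3.169
  solve Keq expr → x = 0.8454; check Q = 315.8
Then add 0.6659 M of X.
Step 2:
                    M           X           D           B
  Initial       2.214       3.218       1.322       3.169
  Change      0.09743     -0.2923    -0.09743     -0.2923
  Equil         2.311       2.925       1.225       2.877
  solve Keq expr → x = -0.09743; check Q = 315.8

x = -0.09743 M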